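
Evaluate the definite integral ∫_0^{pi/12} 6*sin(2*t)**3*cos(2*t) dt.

Let u = sin(2*t), so du = 2*cos(2*t) dt. When t = 0, u = 0; when t = pi/12, u = 1/2.
The integral becomes 3·∫ u**3 du from 0 to 1/2, with antiderivative 3*u**4/4.
Back in t: F(t) = 3*sin(2*t)**4/4.
Then F(pi/12) - F(0) = (3/64) - (0) = 3/64.

3/64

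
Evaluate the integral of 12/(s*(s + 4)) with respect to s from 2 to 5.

Factor the denominator: s**2 + 4*s = (s + 4)s.
Partial fractions: 12/(s*(s + 4)) = -3/(s + 4) + 3/s.
An antiderivative is F(s) = 3*log(s) - 3*log(s + 4).
Then F(5) - F(2) = (-6*log(3) + 3*log(5)) - (-log(27)) = -3*log(3) + 3*log(5).

-3*log(3) + 3*log(5)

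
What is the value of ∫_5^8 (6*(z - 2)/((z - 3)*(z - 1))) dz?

Factor the denominator: z**2 - 4*z + 3 = (z - 1)(z - 3).
Partial fractions: 6*(z - 2)/((z - 3)*(z - 1)) = 3/(z - 1) + 3/(z - 3).
An antiderivative is F(z) = 3*log(z - 3) + 3*log(z - 1).
Then F(8) - F(5) = (3*log(5) + 3*log(7)) - (9*log(2)) = -9*log(2) + 3*log(5) + 3*log(7).

-9*log(2) + 3*log(5) + 3*log(7)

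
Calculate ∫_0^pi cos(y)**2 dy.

Use the identity cos^2(y) = (1 + cos(2*y))/2.
An antiderivative is F(y) = y/2 + sin(2*y)/4.
Then F(pi) - F(0) = (pi/2) - (0) = pi/2.

pi/2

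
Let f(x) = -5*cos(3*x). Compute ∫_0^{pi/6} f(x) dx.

An antiderivative is F(x) = -5*sin(3*x)/3.
Then F(pi/6) - F(0) = (-5/3) - (0) = -5/3.

-5/3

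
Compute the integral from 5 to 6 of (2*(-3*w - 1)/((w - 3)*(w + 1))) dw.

Factor the denominator: w**2 - 2*w - 3 = (w + 1)(w - 3).
Partial fractions: 2*(-3*w - 1)/((w - 3)*(w + 1)) = -1/(w + 1) - 5/(w - 3).
An antiderivative is F(w) = -5*log(w - 3) - log(w + 1).
Then F(6) - F(5) = (-5*log(3) - log(7)) - (-6*log(2) - log(3)) = -4*log(3) - log(7) + 6*log(2).

-4*log(3) - log(7) + 6*log(2)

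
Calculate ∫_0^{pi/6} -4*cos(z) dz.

-2

An antiderivative is F(z) = -4*sin(z).
Then F(pi/6) - F(0) = (-2) - (0) = -2.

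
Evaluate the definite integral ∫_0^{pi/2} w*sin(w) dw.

1

Integrate by parts once (u = w, dv = sin(w) dw).
An antiderivative is F(w) = -w*cos(w) + sin(w).
Then F(pi/2) - F(0) = (1) - (0) = 1.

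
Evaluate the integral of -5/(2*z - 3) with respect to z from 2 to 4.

-5*log(5)/2

An antiderivative is F(z) = -5*log(2*z - 3)/2.
Then F(4) - F(2) = (-5*log(5)/2) - (0) = -5*log(5)/2.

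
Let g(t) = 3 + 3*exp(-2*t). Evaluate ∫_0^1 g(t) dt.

An antiderivative is F(t) = 3*t - 3*exp(-2*t)/2.
Then F(1) - F(0) = (3 - 3*exp(-2)/2) - (-3/2) = 9/2 - 3*exp(-2)/2.

9/2 - 3*exp(-2)/2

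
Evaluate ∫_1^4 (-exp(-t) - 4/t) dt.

An antiderivative is F(t) = -4*log(t) + exp(-t).
Then F(4) - F(1) = (-8*log(2) + exp(-4)) - (exp(-1)) = -8*log(2) - exp(-1) + exp(-4).

-8*log(2) - exp(-1) + exp(-4)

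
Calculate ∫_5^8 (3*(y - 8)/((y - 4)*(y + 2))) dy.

Factor the denominator: y**2 - 2*y - 8 = (y + 2)(y - 4).
Partial fractions: 3*(y - 8)/((y - 4)*(y + 2)) = 5/(y + 2) - 2/(y - 4).
An antiderivative is F(y) = -2*log(y - 4) + 5*log(y + 2).
Then F(8) - F(5) = (log(2) + 5*log(5)) - (5*log(7)) = -5*log(7) + log(2) + 5*log(5).

-5*log(7) + log(2) + 5*log(5)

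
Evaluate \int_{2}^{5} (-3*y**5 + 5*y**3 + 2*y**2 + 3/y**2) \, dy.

By the power rule, an antiderivative is F(y) = -y**6/2 + 5*y**4/4 + 2*y**3/3 - 3/y.
Then F(5) - F(2) = (-416911/60) - (-49/6) = -138807/20.

-138807/20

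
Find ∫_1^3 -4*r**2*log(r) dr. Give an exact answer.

Integrate by parts once (u = ln r, dv = -4*r**2 dr).
An antiderivative is F(r) = -4*r**3*(3*log(r) - 1)/9.
Then F(3) - F(1) = (12 - 36*log(3)) - (4/9) = 104/9 - 36*log(3).

104/9 - 36*log(3)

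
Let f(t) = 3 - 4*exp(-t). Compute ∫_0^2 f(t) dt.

An antiderivative is F(t) = 3*t + 4*exp(-t).
Then F(2) - F(0) = (4*exp(-2) + 6) - (4) = 4*exp(-2) + 2.

4*exp(-2) + 2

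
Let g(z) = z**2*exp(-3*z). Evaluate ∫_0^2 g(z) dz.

2/27 - 50*exp(-6)/27

Integrate by parts twice (u = z^2, dv = exp(-3*z) dz).
An antiderivative is F(z) = (-9*z**2 - 6*z - 2)*exp(-3*z)/27.
Then F(2) - F(0) = (-50*exp(-6)/27) - (-2/27) = 2/27 - 50*exp(-6)/27.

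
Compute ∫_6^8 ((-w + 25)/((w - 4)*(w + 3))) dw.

Factor the denominator: w**2 - w - 12 = (w + 3)(w - 4).
Partial fractions: (-w + 25)/((w - 4)*(w + 3)) = -4/(w + 3) + 3/(w - 4).
An antiderivative is F(w) = 3*log(w - 4) - 4*log(w + 3).
Then F(8) - F(6) = (-4*log(11) + 6*log(2)) - (-8*log(3) + 3*log(2)) = -4*log(11) + 3*log(2) + 8*log(3).

-4*log(11) + 3*log(2) + 8*log(3)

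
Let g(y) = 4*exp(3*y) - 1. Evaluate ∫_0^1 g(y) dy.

-7/3 + 4*exp(3)/3

An antiderivative is F(y) = 4*exp(3*y)/3 - y.
Then F(1) - F(0) = (-1 + 4*exp(3)/3) - (4/3) = -7/3 + 4*exp(3)/3.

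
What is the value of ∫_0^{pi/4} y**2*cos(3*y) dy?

sqrt(2)*(-24*pi - 32 + 9*pi**2)/864

Integrate by parts twice (u = y^2, dv = cos(3*y) dy).
An antiderivative is F(y) = y**2*sin(3*y)/3 + 2*y*cos(3*y)/9 - 2*sin(3*y)/27.
Then F(pi/4) - F(0) = (sqrt(2)*(-24*pi - 32 + 9*pi**2)/864) - (0) = sqrt(2)*(-24*pi - 32 + 9*pi**2)/864.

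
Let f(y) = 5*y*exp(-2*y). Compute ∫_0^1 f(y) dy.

Integrate by parts once (u = y, dv = 5*exp(-2*y) dy).
An antiderivative is F(y) = (-10*y - 5)*exp(-2*y)/4.
Then F(1) - F(0) = (-15*exp(-2)/4) - (-5/4) = 5/4 - 15*exp(-2)/4.

5/4 - 15*exp(-2)/4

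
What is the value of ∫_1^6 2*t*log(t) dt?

Integrate by parts once (u = ln t, dv = 2*t dt).
An antiderivative is F(t) = t**2*(2*log(t) - 1)/2.
Then F(6) - F(1) = (-18 + 36*log(2) + 36*log(3)) - (-1/2) = -35/2 + 36*log(2) + 36*log(3).

-35/2 + 36*log(2) + 36*log(3)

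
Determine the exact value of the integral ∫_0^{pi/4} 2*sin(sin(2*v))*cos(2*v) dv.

1 - cos(1)

Let u = sin(2*v), so du = 2*cos(2*v) dv. When v = 0, u = 0; when v = pi/4, u = 1.
The integral becomes ∫ sin(u) du from 0 to 1, with antiderivative -cos(u).
Back in v: F(v) = -cos(sin(2*v)).
Then F(pi/4) - F(0) = (-cos(1)) - (-1) = 1 - cos(1).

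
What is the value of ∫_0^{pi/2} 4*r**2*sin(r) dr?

-8 + 4*pi

Integrate by parts twice (u = r^2, dv = 4*sin(r) dr).
An antiderivative is F(r) = -4*r**2*cos(r) + 8*r*sin(r) + 8*cos(r).
Then F(pi/2) - F(0) = (4*pi) - (8) = -8 + 4*pi.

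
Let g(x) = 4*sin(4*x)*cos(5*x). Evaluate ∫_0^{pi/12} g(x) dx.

Use the identity sin(4*x)cos(5*x) = [sin(9*x) + sin(-x)]/2.
An antiderivative is F(x) = 2*cos(x) - 2*cos(9*x)/9.
Then F(pi/12) - F(0) = (11*sqrt(2)/18 + sqrt(6)/2) - (16/9) = -16/9 + 11*sqrt(2)/18 + sqrt(6)/2.

-16/9 + 11*sqrt(2)/18 + sqrt(6)/2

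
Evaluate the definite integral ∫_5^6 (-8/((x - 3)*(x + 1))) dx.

Factor the denominator: x**2 - 2*x - 3 = (x + 1)(x - 3).
Partial fractions: -8/((x - 3)*(x + 1)) = 2/(x + 1) - 2/(x - 3).
An antiderivative is F(x) = -2*log(x - 3) + 2*log(x + 1).
Then F(6) - F(5) = (log(49/9)) - (log(9)) = log(49/81).

log(49/81)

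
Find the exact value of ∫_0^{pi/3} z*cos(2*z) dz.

Integrate by parts once (u = z, dv = cos(2*z) dz).
An antiderivative is F(z) = z*sin(2*z)/2 + cos(2*z)/4.
Then F(pi/3) - F(0) = (-1/8 + sqrt(3)*pi/12) - (1/4) = -3/8 + sqrt(3)*pi/12.

-3/8 + sqrt(3)*pi/12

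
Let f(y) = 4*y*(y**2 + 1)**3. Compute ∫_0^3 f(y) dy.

Let u = y**2 + 1, so du = 2*y dy. When y = 0, u = 1; when y = 3, u = 10.
The integral becomes 2·∫ u**3 du from 1 to 10, with antiderivative u**4/2.
Back in y: F(y) = (y**2 + 1)**4/2.
Then F(3) - F(0) = (5000) - (1/2) = 9999/2.

9999/2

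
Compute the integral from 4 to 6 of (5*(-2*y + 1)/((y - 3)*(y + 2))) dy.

Factor the denominator: y**2 - y - 6 = (y + 2)(y - 3).
Partial fractions: 5*(-2*y + 1)/((y - 3)*(y + 2)) = -5/(y + 2) - 5/(y - 3).
An antiderivative is F(y) = -5*log(y - 3) - 5*log(y + 2).
Then F(6) - F(4) = (-15*log(2) - 5*log(3)) - (-5*log(3) - 5*log(2)) = -10*log(2).

-10*log(2)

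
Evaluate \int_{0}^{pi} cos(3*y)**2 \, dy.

Use the identity cos^2(3*y) = (1 + cos(6*y))/2.
An antiderivative is F(y) = y/2 + sin(6*y)/12.
Then F(pi) - F(0) = (pi/2) - (0) = pi/2.

pi/2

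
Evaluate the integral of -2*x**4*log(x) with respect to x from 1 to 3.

Integrate by parts once (u = ln x, dv = -2*x**4 dx).
An antiderivative is F(x) = -2*x**5*(5*log(x) - 1)/25.
Then F(3) - F(1) = (486/25 - 486*log(3)/5) - (2/25) = 484/25 - 486*log(3)/5.

484/25 - 486*log(3)/5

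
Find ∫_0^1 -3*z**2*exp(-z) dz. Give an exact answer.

Integrate by parts twice (u = z^2, dv = -3*exp(-z) dz).
An antiderivative is F(z) = (3*z**2 + 6*z + 6)*exp(-z).
Then F(1) - F(0) = (15*exp(-1)) - (6) = -6 + 15*exp(-1).

-6 + 15*exp(-1)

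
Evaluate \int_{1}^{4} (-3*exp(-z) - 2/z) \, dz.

An antiderivative is F(z) = -2*log(z) + 3*exp(-z).
Then F(4) - F(1) = (-4*log(2) + 3*exp(-4)) - (3*exp(-1)) = -4*log(2) - 3*exp(-1) + 3*exp(-4).

-4*log(2) - 3*exp(-1) + 3*exp(-4)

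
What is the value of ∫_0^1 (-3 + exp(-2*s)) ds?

-5/2 - exp(-2)/2

An antiderivative is F(s) = -3*s - exp(-2*s)/2.
Then F(1) - F(0) = (-3 - exp(-2)/2) - (-1/2) = -5/2 - exp(-2)/2.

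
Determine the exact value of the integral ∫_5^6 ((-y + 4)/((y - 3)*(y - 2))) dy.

log(27/32)

Factor the denominator: y**2 - 5*y + 6 = (y - 2)(y - 3).
Partial fractions: (-y + 4)/((y - 3)*(y - 2)) = -2/(y - 2) + 1/(y - 3).
An antiderivative is F(y) = log(y - 3) - 2*log(y - 2).
Then F(6) - F(5) = (log(3/16)) - (log(2/9)) = log(27/32).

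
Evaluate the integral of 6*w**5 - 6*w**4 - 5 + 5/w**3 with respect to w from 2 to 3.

By the power rule, an antiderivative is F(w) = w**6 - 6*w**5/5 - 5*w - 5/(2*w**2).
Then F(3) - F(2) = (37991/90) - (599/40) = 146573/360.

146573/360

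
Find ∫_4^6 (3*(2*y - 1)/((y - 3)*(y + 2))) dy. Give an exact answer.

Factor the denominator: y**2 - y - 6 = (y + 2)(y - 3).
Partial fractions: 3*(2*y - 1)/((y - 3)*(y + 2)) = 3/(y + 2) + 3/(y - 3).
An antiderivative is F(y) = 3*log(y - 3) + 3*log(y + 2).
Then F(6) - F(4) = (3*log(3) + 9*log(2)) - (3*log(2) + 3*log(3)) = log(64).

log(64)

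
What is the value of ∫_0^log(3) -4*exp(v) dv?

-8

An antiderivative is F(v) = -4*exp(v).
Then F(log(3)) - F(0) = (-12) - (-4) = -8.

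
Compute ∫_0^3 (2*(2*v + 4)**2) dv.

Let u = 2*v + 4, so du = 2 dv. When v = 0, u = 4; when v = 3, u = 10.
The integral becomes ∫ u**2 du from 4 to 10, with antiderivative u**3/3.
Back in v: F(v) = (2*v + 4)**3/3.
Then F(3) - F(0) = (1000/3) - (64/3) = 312.

312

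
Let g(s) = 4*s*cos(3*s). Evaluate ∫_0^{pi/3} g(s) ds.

-8/9

Integrate by parts once (u = s, dv = 4*cos(3*s) ds).
An antiderivative is F(s) = 4*s*sin(3*s)/3 + 4*cos(3*s)/9.
Then F(pi/3) - F(0) = (-4/9) - (4/9) = -8/9.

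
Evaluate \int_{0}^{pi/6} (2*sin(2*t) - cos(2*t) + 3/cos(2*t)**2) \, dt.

1/2 + 5*sqrt(3)/4

An antiderivative is F(t) = -sin(2*t)/2 - cos(2*t) + 3*tan(2*t)/2.
Then F(pi/6) - F(0) = (-1/2 + 5*sqrt(3)/4) - (-1) = 1/2 + 5*sqrt(3)/4.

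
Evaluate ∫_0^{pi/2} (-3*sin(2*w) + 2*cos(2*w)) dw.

An antiderivative is F(w) = sin(2*w) + 3*cos(2*w)/2.
Then F(pi/2) - F(0) = (-3/2) - (3/2) = -3.

-3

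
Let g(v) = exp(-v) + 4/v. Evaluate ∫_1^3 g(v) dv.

An antiderivative is F(v) = 4*log(v) - exp(-v).
Then F(3) - F(1) = (-exp(-3) + 4*log(3)) - (-exp(-1)) = -exp(-3) + exp(-1) + 4*log(3).

-exp(-3) + exp(-1) + 4*log(3)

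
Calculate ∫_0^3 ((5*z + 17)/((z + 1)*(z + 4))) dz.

log(7) + 6*log(2)

Factor the denominator: z**2 + 5*z + 4 = (z + 4)(z + 1).
Partial fractions: (5*z + 17)/((z + 1)*(z + 4)) = 1/(z + 4) + 4/(z + 1).
An antiderivative is F(z) = 4*log(z + 1) + log(z + 4).
Then F(3) - F(0) = (log(7) + 8*log(2)) - (log(4)) = log(7) + 6*log(2).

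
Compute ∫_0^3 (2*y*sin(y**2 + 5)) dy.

-cos(14) + cos(5)

Let u = y**2 + 5, so du = 2*y dy. When y = 0, u = 5; when y = 3, u = 14.
The integral becomes ∫ sin(u) du from 5 to 14, with antiderivative -cos(u).
Back in y: F(y) = -cos(y**2 + 5).
Then F(3) - F(0) = (-cos(14)) - (-cos(5)) = -cos(14) + cos(5).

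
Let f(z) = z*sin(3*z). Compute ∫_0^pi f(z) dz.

Integrate by parts once (u = z, dv = sin(3*z) dz).
An antiderivative is F(z) = -z*cos(3*z)/3 + sin(3*z)/9.
Then F(pi) - F(0) = (pi/3) - (0) = pi/3.

pi/3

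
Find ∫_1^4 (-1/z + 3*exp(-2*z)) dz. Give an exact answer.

An antiderivative is F(z) = -log(z) - 3*exp(-2*z)/2.
Then F(4) - F(1) = (-2*log(2) - 3*exp(-8)/2) - (-3*exp(-2)/2) = -2*log(2) - 3*exp(-8)/2 + 3*exp(-2)/2.

-2*log(2) - 3*exp(-8)/2 + 3*exp(-2)/2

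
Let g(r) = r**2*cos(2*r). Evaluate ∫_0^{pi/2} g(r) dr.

-pi/4

Integrate by parts twice (u = r^2, dv = cos(2*r) dr).
An antiderivative is F(r) = r**2*sin(2*r)/2 + r*cos(2*r)/2 - sin(2*r)/4.
Then F(pi/2) - F(0) = (-pi/4) - (0) = -pi/4.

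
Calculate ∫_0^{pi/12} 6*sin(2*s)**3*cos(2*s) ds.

3/64

Let u = sin(2*s), so du = 2*cos(2*s) ds. When s = 0, u = 0; when s = pi/12, u = 1/2.
The integral becomes 3·∫ u**3 du from 0 to 1/2, with antiderivative 3*u**4/4.
Back in s: F(s) = 3*sin(2*s)**4/4.
Then F(pi/12) - F(0) = (3/64) - (0) = 3/64.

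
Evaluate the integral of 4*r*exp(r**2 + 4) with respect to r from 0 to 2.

-2*(1 - exp(4))*exp(4)

Let u = r**2 + 4, so du = 2*r dr. When r = 0, u = 4; when r = 2, u = 8.
The integral becomes 2·∫ exp(u) du from 4 to 8, with antiderivative 2*exp(u).
Back in r: F(r) = 2*exp(r**2 + 4).
Then F(2) - F(0) = (2*exp(8)) - (2*exp(4)) = -2*(1 - exp(4))*exp(4).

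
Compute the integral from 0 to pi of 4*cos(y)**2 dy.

2*pi

Use the identity cos^2(y) = (1 + cos(2*y))/2.
An antiderivative is F(y) = 2*y + sin(2*y).
Then F(pi) - F(0) = (2*pi) - (0) = 2*pi.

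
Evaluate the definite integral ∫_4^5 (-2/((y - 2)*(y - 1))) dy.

log(64/81)

Factor the denominator: y**2 - 3*y + 2 = (y - 1)(y - 2).
Partial fractions: -2/((y - 2)*(y - 1)) = 2/(y - 1) - 2/(y - 2).
An antiderivative is F(y) = -2*log(y - 2) + 2*log(y - 1).
Then F(5) - F(4) = (log(16/9)) - (log(9/4)) = log(64/81).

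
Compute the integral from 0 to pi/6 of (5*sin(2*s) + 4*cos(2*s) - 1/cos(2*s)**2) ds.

An antiderivative is F(s) = 2*sin(2*s) - 5*cos(2*s)/2 - tan(2*s)/2.
Then F(pi/6) - F(0) = (-5/4 + sqrt(3)/2) - (-5/2) = sqrt(3)/2 + 5/4.

sqrt(3)/2 + 5/4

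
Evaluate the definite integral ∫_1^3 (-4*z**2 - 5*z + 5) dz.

-134/3

By the power rule, an antiderivative is F(z) = -4*z**3/3 - 5*z**2/2 + 5*z.
Then F(3) - F(1) = (-87/2) - (7/6) = -134/3.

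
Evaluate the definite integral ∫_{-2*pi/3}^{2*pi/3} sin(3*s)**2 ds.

Use the identity sin^2(3*s) = (1 - cos(6*s))/2.
An antiderivative is F(s) = s/2 - sin(6*s)/12.
Then F(2*pi/3) - F(-2*pi/3) = (pi/3) - (-pi/3) = 2*pi/3.

2*pi/3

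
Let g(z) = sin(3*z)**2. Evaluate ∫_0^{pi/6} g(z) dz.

pi/12

Use the identity sin^2(3*z) = (1 - cos(6*z))/2.
An antiderivative is F(z) = z/2 - sin(6*z)/12.
Then F(pi/6) - F(0) = (pi/12) - (0) = pi/12.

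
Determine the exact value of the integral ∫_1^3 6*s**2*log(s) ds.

-52/3 + 54*log(3)

Integrate by parts once (u = ln s, dv = 6*s**2 ds).
An antiderivative is F(s) = 2*s**3*(3*log(s) - 1)/3.
Then F(3) - F(1) = (-18 + 54*log(3)) - (-2/3) = -52/3 + 54*log(3).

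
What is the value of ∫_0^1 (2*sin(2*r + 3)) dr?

Let u = 2*r + 3, so du = 2 dr. When r = 0, u = 3; when r = 1, u = 5.
The integral becomes ∫ sin(u) du from 3 to 5, with antiderivative -cos(u).
Back in r: F(r) = -cos(2*r + 3).
Then F(1) - F(0) = (-cos(5)) - (-cos(3)) = cos(3) - cos(5).

cos(3) - cos(5)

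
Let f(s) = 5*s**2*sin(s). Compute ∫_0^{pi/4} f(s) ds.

-10 - 5*sqrt(2)*pi**2/32 + 5*sqrt(2)*pi/4 + 5*sqrt(2)

Integrate by parts twice (u = s^2, dv = 5*sin(s) ds).
An antiderivative is F(s) = -5*s**2*cos(s) + 10*s*sin(s) + 10*cos(s).
Then F(pi/4) - F(0) = (5*sqrt(2)*(-pi**2 + 8*pi + 32)/32) - (10) = -10 - 5*sqrt(2)*pi**2/32 + 5*sqrt(2)*pi/4 + 5*sqrt(2).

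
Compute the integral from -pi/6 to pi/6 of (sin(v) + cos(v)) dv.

An antiderivative is F(v) = sin(v) - cos(v).
Then F(pi/6) - F(-pi/6) = (1/2 - sqrt(3)/2) - (-sqrt(3)/2 - 1/2) = 1.

1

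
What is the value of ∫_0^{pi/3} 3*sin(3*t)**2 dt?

pi/2

Use the identity sin^2(3*t) = (1 - cos(6*t))/2.
An antiderivative is F(t) = 3*t/2 - sin(6*t)/4.
Then F(pi/3) - F(0) = (pi/2) - (0) = pi/2.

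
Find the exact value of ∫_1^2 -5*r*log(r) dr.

15/4 - 10*log(2)

Integrate by parts once (u = ln r, dv = -5*r dr).
An antiderivative is F(r) = -5*r**2*(2*log(r) - 1)/4.
Then F(2) - F(1) = (5 - 10*log(2)) - (5/4) = 15/4 - 10*log(2).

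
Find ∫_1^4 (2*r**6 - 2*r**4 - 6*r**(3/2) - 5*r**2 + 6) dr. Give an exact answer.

143859/35

By the power rule, an antiderivative is F(r) = 2*r**7/7 - 12*r**(5/2)/5 - 2*r**5/5 - 5*r**3/3 + 6*r.
Then F(4) - F(1) = (431768/105) - (191/105) = 143859/35.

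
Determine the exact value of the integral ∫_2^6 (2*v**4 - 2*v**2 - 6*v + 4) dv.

43184/15

By the power rule, an antiderivative is F(v) = 2*v**5/5 - 2*v**3/3 - 3*v**2 + 4*v.
Then F(6) - F(2) = (14412/5) - (52/15) = 43184/15.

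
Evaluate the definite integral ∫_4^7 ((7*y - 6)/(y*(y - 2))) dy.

-10*log(2) + 3*log(7) + 4*log(5)

Factor the denominator: y**2 - 2*y = y(y - 2).
Partial fractions: (7*y - 6)/(y*(y - 2)) = 3/y + 4/(y - 2).
An antiderivative is F(y) = 3*log(y) + 4*log(y - 2).
Then F(7) - F(4) = (3*log(7) + 4*log(5)) - (10*log(2)) = -10*log(2) + 3*log(7) + 4*log(5).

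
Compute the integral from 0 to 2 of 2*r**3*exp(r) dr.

12 + 4*exp(2)

Integrate by parts 3 times (u = r^3, dv = 2*exp(r) dr).
An antiderivative is F(r) = (2*r**3 - 6*r**2 + 12*r - 12)*exp(r).
Then F(2) - F(0) = (4*exp(2)) - (-12) = 12 + 4*exp(2).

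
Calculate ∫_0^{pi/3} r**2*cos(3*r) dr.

Integrate by parts twice (u = r^2, dv = cos(3*r) dr).
An antiderivative is F(r) = r**2*sin(3*r)/3 + 2*r*cos(3*r)/9 - 2*sin(3*r)/27.
Then F(pi/3) - F(0) = (-2*pi/27) - (0) = -2*pi/27.

-2*pi/27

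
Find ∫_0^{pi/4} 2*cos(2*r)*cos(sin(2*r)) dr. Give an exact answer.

Let u = sin(2*r), so du = 2*cos(2*r) dr. When r = 0, u = 0; when r = pi/4, u = 1.
The integral becomes ∫ cos(u) du from 0 to 1, with antiderivative sin(u).
Back in r: F(r) = sin(sin(2*r)).
Then F(pi/4) - F(0) = (sin(1)) - (0) = sin(1).

sin(1)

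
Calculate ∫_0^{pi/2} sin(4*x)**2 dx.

pi/4

Use the identity sin^2(4*x) = (1 - cos(8*x))/2.
An antiderivative is F(x) = x/2 - sin(8*x)/16.
Then F(pi/2) - F(0) = (pi/4) - (0) = pi/4.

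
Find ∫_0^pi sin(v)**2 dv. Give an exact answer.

pi/2

Use the identity sin^2(v) = (1 - cos(2*v))/2.
An antiderivative is F(v) = v/2 - sin(2*v)/4.
Then F(pi) - F(0) = (pi/2) - (0) = pi/2.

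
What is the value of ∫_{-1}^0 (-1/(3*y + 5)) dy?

-log(5)/3 + log(2)/3

An antiderivative is F(y) = -log(3*y + 5)/3.
Then F(0) - F(-1) = (-log(5)/3) - (-log(2)/3) = -log(5)/3 + log(2)/3.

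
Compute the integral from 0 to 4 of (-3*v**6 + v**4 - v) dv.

-238872/35

By the power rule, an antiderivative is F(v) = -3*v**7/7 + v**5/5 - v**2/2.
Then F(4) - F(0) = (-238872/35) - (0) = -238872/35.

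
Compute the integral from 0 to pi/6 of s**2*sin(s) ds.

-2 - sqrt(3)*pi**2/72 + pi/6 + sqrt(3)

Integrate by parts twice (u = s^2, dv = sin(s) ds).
An antiderivative is F(s) = -s**2*cos(s) + 2*s*sin(s) + 2*cos(s).
Then F(pi/6) - F(0) = (-sqrt(3)*pi**2/72 + pi/6 + sqrt(3)) - (2) = -2 - sqrt(3)*pi**2/72 + pi/6 + sqrt(3).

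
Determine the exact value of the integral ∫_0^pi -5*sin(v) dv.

-10

An antiderivative is F(v) = 5*cos(v).
Then F(pi) - F(0) = (-5) - (5) = -10.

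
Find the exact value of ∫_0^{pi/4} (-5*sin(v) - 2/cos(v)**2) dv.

An antiderivative is F(v) = 5*cos(v) - 2*tan(v).
Then F(pi/4) - F(0) = (-2 + 5*sqrt(2)/2) - (5) = -7 + 5*sqrt(2)/2.

-7 + 5*sqrt(2)/2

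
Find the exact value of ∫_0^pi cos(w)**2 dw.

pi/2

Use the identity cos^2(w) = (1 + cos(2*w))/2.
An antiderivative is F(w) = w/2 + sin(2*w)/4.
Then F(pi) - F(0) = (pi/2) - (0) = pi/2.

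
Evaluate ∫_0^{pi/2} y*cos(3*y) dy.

-pi/6 - 1/9

Integrate by parts once (u = y, dv = cos(3*y) dy).
An antiderivative is F(y) = y*sin(3*y)/3 + cos(3*y)/9.
Then F(pi/2) - F(0) = (-pi/6) - (1/9) = -pi/6 - 1/9.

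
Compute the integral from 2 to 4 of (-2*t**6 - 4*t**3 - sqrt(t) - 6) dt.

By the power rule, an antiderivative is F(t) = -2*t**7/7 - t**4 - 2*t**(3/2)/3 - 6*t.
Then F(4) - F(2) = (-104296/21) - (-452/7 - 4*sqrt(2)/3) = -102940/21 + 4*sqrt(2)/3.

-102940/21 + 4*sqrt(2)/3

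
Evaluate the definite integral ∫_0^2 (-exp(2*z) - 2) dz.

An antiderivative is F(z) = -exp(2*z)/2 - 2*z.
Then F(2) - F(0) = (-exp(4)/2 - 4) - (-1/2) = -exp(4)/2 - 7/2.

-exp(4)/2 - 7/2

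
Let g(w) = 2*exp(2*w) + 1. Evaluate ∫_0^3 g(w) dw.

An antiderivative is F(w) = exp(2*w) + w.
Then F(3) - F(0) = (3 + exp(6)) - (1) = 2 + exp(6).

2 + exp(6)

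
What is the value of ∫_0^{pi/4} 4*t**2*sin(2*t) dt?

Integrate by parts twice (u = t^2, dv = 4*sin(2*t) dt).
An antiderivative is F(t) = -2*t**2*cos(2*t) + 2*t*sin(2*t) + cos(2*t).
Then F(pi/4) - F(0) = (pi/2) - (1) = -1 + pi/2.

-1 + pi/2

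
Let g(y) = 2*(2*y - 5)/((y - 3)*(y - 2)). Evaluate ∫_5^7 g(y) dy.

log(100/9)

Factor the denominator: y**2 - 5*y + 6 = (y - 2)(y - 3).
Partial fractions: 2*(2*y - 5)/((y - 3)*(y - 2)) = 2/(y - 2) + 2/(y - 3).
An antiderivative is F(y) = 2*log(y - 3) + 2*log(y - 2).
Then F(7) - F(5) = (4*log(2) + 2*log(5)) - (log(36)) = log(100/9).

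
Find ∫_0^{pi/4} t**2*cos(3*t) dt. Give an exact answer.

sqrt(2)*(-24*pi - 32 + 9*pi**2)/864

Integrate by parts twice (u = t^2, dv = cos(3*t) dt).
An antiderivative is F(t) = t**2*sin(3*t)/3 + 2*t*cos(3*t)/9 - 2*sin(3*t)/27.
Then F(pi/4) - F(0) = (sqrt(2)*(-24*pi - 32 + 9*pi**2)/864) - (0) = sqrt(2)*(-24*pi - 32 + 9*pi**2)/864.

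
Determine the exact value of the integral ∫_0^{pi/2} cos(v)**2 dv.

pi/4

Use the identity cos^2(v) = (1 + cos(2*v))/2.
An antiderivative is F(v) = v/2 + sin(2*v)/4.
Then F(pi/2) - F(0) = (pi/4) - (0) = pi/4.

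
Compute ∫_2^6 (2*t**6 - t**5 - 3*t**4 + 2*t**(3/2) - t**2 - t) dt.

-16*sqrt(2)/5 + 144*sqrt(6)/5 + 7082048/105

By the power rule, an antiderivative is F(t) = 2*t**7/7 - t**6/6 + 4*t**(5/2)/5 - 3*t**5/5 - t**3/3 - t**2/2.
Then F(6) - F(2) = (144*sqrt(6)/5 + 2360754/35) - (214/105 + 16*sqrt(2)/5) = -16*sqrt(2)/5 + 144*sqrt(6)/5 + 7082048/105.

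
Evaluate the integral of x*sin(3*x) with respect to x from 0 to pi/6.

Integrate by parts once (u = x, dv = sin(3*x) dx).
An antiderivative is F(x) = -x*cos(3*x)/3 + sin(3*x)/9.
Then F(pi/6) - F(0) = (1/9) - (0) = 1/9.

1/9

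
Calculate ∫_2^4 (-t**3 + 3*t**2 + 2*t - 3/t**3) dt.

247/32

By the power rule, an antiderivative is F(t) = -t**4/4 + t**3 + t**2 + 3/(2*t**2).
Then F(4) - F(2) = (515/32) - (67/8) = 247/32.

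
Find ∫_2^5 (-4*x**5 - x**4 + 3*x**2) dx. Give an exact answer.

By the power rule, an antiderivative is F(x) = -2*x**6/3 - x**5/5 + x**3.
Then F(5) - F(2) = (-32750/3) - (-616/15) = -54378/5.

-54378/5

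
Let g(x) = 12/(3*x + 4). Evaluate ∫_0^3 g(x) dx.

Let u = 3*x + 4, so du = 3 dx. When x = 0, u = 4; when x = 3, u = 13.
The integral becomes 4·∫ 1/u du from 4 to 13, with antiderivative 4*log(u).
Back in x: F(x) = 4*log(3*x + 4).
Then F(3) - F(0) = (4*log(13)) - (8*log(2)) = -8*log(2) + 4*log(13).

-8*log(2) + 4*log(13)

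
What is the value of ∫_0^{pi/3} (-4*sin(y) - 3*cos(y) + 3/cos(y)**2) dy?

An antiderivative is F(y) = -3*sin(y) + 4*cos(y) + 3*tan(y).
Then F(pi/3) - F(0) = (2 + 3*sqrt(3)/2) - (4) = -2 + 3*sqrt(3)/2.

-2 + 3*sqrt(3)/2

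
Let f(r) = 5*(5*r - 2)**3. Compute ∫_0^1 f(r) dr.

65/4

Let u = 5*r - 2, so du = 5 dr. When r = 0, u = -2; when r = 1, u = 3.
The integral becomes ∫ u**3 du from -2 to 3, with antiderivative u**4/4.
Back in r: F(r) = (5*r - 2)**4/4.
Then F(1) - F(0) = (81/4) - (4) = 65/4.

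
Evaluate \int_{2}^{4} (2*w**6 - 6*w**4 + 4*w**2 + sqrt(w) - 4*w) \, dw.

By the power rule, an antiderivative is F(w) = 2*w**7/7 - 6*w**5/5 + 2*w**(3/2)/3 + 4*w**3/3 - 2*w**2.
Then F(4) - F(2) = (368656/105) - (88/105 + 4*sqrt(2)/3) = 122856/35 - 4*sqrt(2)/3.

122856/35 - 4*sqrt(2)/3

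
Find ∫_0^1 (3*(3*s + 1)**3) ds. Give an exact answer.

255/4

Let u = 3*s + 1, so du = 3 ds. When s = 0, u = 1; when s = 1, u = 4.
The integral becomes ∫ u**3 du from 1 to 4, with antiderivative u**4/4.
Back in s: F(s) = (3*s + 1)**4/4.
Then F(1) - F(0) = (64) - (1/4) = 255/4.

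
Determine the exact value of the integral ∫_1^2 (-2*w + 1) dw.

By the power rule, an antiderivative is F(w) = -w**2 + w.
Then F(2) - F(1) = (-2) - (0) = -2.

-2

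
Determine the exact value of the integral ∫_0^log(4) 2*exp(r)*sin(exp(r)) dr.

2*cos(1) - 2*cos(4)

Let u = exp(r), so du = exp(r) dr. When r = 0, u = 1; when r = log(4), u = 4.
The integral becomes 2·∫ sin(u) du from 1 to 4, with antiderivative -2*cos(u).
Back in r: F(r) = -2*cos(exp(r)).
Then F(log(4)) - F(0) = (-2*cos(4)) - (-2*cos(1)) = 2*cos(1) - 2*cos(4).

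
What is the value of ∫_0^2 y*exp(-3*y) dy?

(-7 + exp(6))*exp(-6)/9

Integrate by parts once (u = y, dv = exp(-3*y) dy).
An antiderivative is F(y) = (-3*y - 1)*exp(-3*y)/9.
Then F(2) - F(0) = (-7*exp(-6)/9) - (-1/9) = (-7 + exp(6))*exp(-6)/9.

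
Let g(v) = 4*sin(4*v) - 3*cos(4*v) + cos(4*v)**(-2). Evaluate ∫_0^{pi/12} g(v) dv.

1/2 - sqrt(3)/8

An antiderivative is F(v) = -3*sin(4*v)/4 - cos(4*v) + tan(4*v)/4.
Then F(pi/12) - F(0) = (-1/2 - sqrt(3)/8) - (-1) = 1/2 - sqrt(3)/8.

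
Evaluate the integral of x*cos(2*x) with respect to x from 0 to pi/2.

-1/2

Integrate by parts once (u = x, dv = cos(2*x) dx).
An antiderivative is F(x) = x*sin(2*x)/2 + cos(2*x)/4.
Then F(pi/2) - F(0) = (-1/4) - (1/4) = -1/2.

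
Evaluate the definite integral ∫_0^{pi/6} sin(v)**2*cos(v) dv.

1/24

Let u = sin(v), so du = cos(v) dv. When v = 0, u = 0; when v = pi/6, u = 1/2.
The integral becomes ∫ u**2 du from 0 to 1/2, with antiderivative u**3/3.
Back in v: F(v) = sin(v)**3/3.
Then F(pi/6) - F(0) = (1/24) - (0) = 1/24.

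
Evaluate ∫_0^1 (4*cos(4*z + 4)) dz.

-sin(4) + sin(8)

Let u = 4*z + 4, so du = 4 dz. When z = 0, u = 4; when z = 1, u = 8.
The integral becomes ∫ cos(u) du from 4 to 8, with antiderivative sin(u).
Back in z: F(z) = sin(4*z + 4).
Then F(1) - F(0) = (sin(8)) - (sin(4)) = -sin(4) + sin(8).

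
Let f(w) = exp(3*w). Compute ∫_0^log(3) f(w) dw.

Let u = exp(w), so du = exp(w) dw. When w = 0, u = 1; when w = log(3), u = 3.
The integral becomes ∫ u**2 du from 1 to 3, with antiderivative u**3/3.
Back in w: F(w) = exp(3*w)/3.
Then F(log(3)) - F(0) = (9) - (1/3) = 26/3.

26/3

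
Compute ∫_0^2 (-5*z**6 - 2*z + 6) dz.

By the power rule, an antiderivative is F(z) = -5*z**7/7 - z**2 + 6*z.
Then F(2) - F(0) = (-584/7) - (0) = -584/7.

-584/7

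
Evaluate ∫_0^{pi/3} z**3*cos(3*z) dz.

Integrate by parts 3 times (u = z^3, dv = cos(3*z) dz).
An antiderivative is F(z) = z**3*sin(3*z)/3 + z**2*cos(3*z)/3 - 2*z*sin(3*z)/9 - 2*cos(3*z)/27.
Then F(pi/3) - F(0) = (2/27 - pi**2/27) - (-2/27) = 4/27 - pi**2/27.

4/27 - pi**2/27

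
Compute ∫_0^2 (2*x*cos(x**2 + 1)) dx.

Let u = x**2 + 1, so du = 2*x dx. When x = 0, u = 1; when x = 2, u = 5.
The integral becomes ∫ cos(u) du from 1 to 5, with antiderivative sin(u).
Back in x: F(x) = sin(x**2 + 1).
Then F(2) - F(0) = (sin(5)) - (sin(1)) = sin(5) - sin(1).

sin(5) - sin(1)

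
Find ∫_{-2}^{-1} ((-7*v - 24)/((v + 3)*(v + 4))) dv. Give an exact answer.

Factor the denominator: v**2 + 7*v + 12 = (v + 4)(v + 3).
Partial fractions: (-7*v - 24)/((v + 3)*(v + 4)) = -4/(v + 4) - 3/(v + 3).
An antiderivative is F(v) = -3*log(v + 3) - 4*log(v + 4).
Then F(-1) - F(-2) = (-4*log(3) - 3*log(2)) - (-log(16)) = log(2/81).

log(2/81)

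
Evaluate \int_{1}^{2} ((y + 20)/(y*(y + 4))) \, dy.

Factor the denominator: y**2 + 4*y = (y + 4)y.
Partial fractions: (y + 20)/(y*(y + 4)) = -4/(y + 4) + 5/y.
An antiderivative is F(y) = 5*log(y) - 4*log(y + 4).
Then F(2) - F(1) = (log(2/81)) - (-4*log(5)) = -4*log(3) + log(2) + 4*log(5).

-4*log(3) + log(2) + 4*log(5)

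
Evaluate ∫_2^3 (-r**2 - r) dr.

By the power rule, an antiderivative is F(r) = -r**3/3 - r**2/2.
Then F(3) - F(2) = (-27/2) - (-14/3) = -53/6.

-53/6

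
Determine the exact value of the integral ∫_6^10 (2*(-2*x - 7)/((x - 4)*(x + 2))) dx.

-4*log(3) - log(2)

Factor the denominator: x**2 - 2*x - 8 = (x + 2)(x - 4).
Partial fractions: 2*(-2*x - 7)/((x - 4)*(x + 2)) = 1/(x + 2) - 5/(x - 4).
An antiderivative is F(x) = -5*log(x - 4) + log(x + 2).
Then F(10) - F(6) = (-4*log(3) - 3*log(2)) - (-log(4)) = -4*log(3) - log(2).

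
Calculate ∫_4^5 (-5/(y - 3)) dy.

An antiderivative is F(y) = -5*log(y - 3).
Then F(5) - F(4) = (-log(32)) - (0) = -log(32).

-log(32)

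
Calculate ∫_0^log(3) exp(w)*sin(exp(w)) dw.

cos(1) - cos(3)

Let u = exp(w), so du = exp(w) dw. When w = 0, u = 1; when w = log(3), u = 3.
The integral becomes ∫ sin(u) du from 1 to 3, with antiderivative -cos(u).
Back in w: F(w) = -cos(exp(w)).
Then F(log(3)) - F(0) = (-cos(3)) - (-cos(1)) = cos(1) - cos(3).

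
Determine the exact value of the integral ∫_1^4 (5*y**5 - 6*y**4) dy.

By the power rule, an antiderivative is F(y) = 5*y**6/6 - 6*y**5/5.
Then F(4) - F(1) = (32768/15) - (-11/30) = 21849/10.

21849/10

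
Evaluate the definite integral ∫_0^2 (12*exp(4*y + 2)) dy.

-3*(1 - exp(8))*exp(2)

Let u = 4*y + 2, so du = 4 dy. When y = 0, u = 2; when y = 2, u = 10.
The integral becomes 3·∫ exp(u) du from 2 to 10, with antiderivative 3*exp(u).
Back in y: F(y) = 3*exp(4*y + 2).
Then F(2) - F(0) = (3*exp(10)) - (3*exp(2)) = -3*(1 - exp(8))*exp(2).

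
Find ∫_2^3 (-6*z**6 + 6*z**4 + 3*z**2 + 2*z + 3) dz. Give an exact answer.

By the power rule, an antiderivative is F(z) = -6*z**7/7 + 6*z**5/5 + z**3 + z**2 + 3*z.
Then F(3) - F(2) = (-53829/35) - (-1866/35) = -51963/35.

-51963/35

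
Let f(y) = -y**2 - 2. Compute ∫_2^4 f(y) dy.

-68/3

By the power rule, an antiderivative is F(y) = -y**3/3 - 2*y.
Then F(4) - F(2) = (-88/3) - (-20/3) = -68/3.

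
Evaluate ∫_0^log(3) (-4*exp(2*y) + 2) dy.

An antiderivative is F(y) = -2*exp(2*y) + 2*y.
Then F(log(3)) - F(0) = (-18 + 2*log(3)) - (-2) = -16 + 2*log(3).

-16 + 2*log(3)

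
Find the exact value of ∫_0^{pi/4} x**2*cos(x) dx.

Integrate by parts twice (u = x^2, dv = cos(x) dx).
An antiderivative is F(x) = x**2*sin(x) + 2*x*cos(x) - 2*sin(x).
Then F(pi/4) - F(0) = (sqrt(2)*(-32 + pi**2 + 8*pi)/32) - (0) = sqrt(2)*(-32 + pi**2 + 8*pi)/32.

sqrt(2)*(-32 + pi**2 + 8*pi)/32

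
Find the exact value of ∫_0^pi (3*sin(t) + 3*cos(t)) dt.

An antiderivative is F(t) = 3*sin(t) - 3*cos(t).
Then F(pi) - F(0) = (3) - (-3) = 6.

6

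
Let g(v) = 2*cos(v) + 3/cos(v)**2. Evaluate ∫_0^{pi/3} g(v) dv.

4*sqrt(3)

An antiderivative is F(v) = 2*sin(v) + 3*tan(v).
Then F(pi/3) - F(0) = (4*sqrt(3)) - (0) = 4*sqrt(3).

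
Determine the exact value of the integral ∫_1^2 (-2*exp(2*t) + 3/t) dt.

-exp(4) + log(8) + exp(2)

An antiderivative is F(t) = -exp(2*t) + 3*log(t).
Then F(2) - F(1) = (-exp(4) + log(8)) - (-exp(2)) = -exp(4) + log(8) + exp(2).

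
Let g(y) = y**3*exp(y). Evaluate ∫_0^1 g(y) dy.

6 - 2*E

Integrate by parts 3 times (u = y^3, dv = exp(y) dy).
An antiderivative is F(y) = (y**3 - 3*y**2 + 6*y - 6)*exp(y).
Then F(1) - F(0) = (-2*E) - (-6) = 6 - 2*E.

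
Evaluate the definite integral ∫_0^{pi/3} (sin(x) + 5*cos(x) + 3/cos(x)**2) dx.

1/2 + 11*sqrt(3)/2

An antiderivative is F(x) = 5*sin(x) - cos(x) + 3*tan(x).
Then F(pi/3) - F(0) = (-1/2 + 11*sqrt(3)/2) - (-1) = 1/2 + 11*sqrt(3)/2.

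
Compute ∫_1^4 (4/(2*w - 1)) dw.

log(49)

An antiderivative is F(w) = 2*log(2*w - 1).
Then F(4) - F(1) = (log(49)) - (0) = log(49).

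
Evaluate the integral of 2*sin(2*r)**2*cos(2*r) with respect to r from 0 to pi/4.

Let u = sin(2*r), so du = 2*cos(2*r) dr. When r = 0, u = 0; when r = pi/4, u = 1.
The integral becomes ∫ u**2 du from 0 to 1, with antiderivative u**3/3.
Back in r: F(r) = sin(2*r)**3/3.
Then F(pi/4) - F(0) = (1/3) - (0) = 1/3.

1/3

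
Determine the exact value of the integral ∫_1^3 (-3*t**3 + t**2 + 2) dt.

By the power rule, an antiderivative is F(t) = -3*t**4/4 + t**3/3 + 2*t.
Then F(3) - F(1) = (-183/4) - (19/12) = -142/3.

-142/3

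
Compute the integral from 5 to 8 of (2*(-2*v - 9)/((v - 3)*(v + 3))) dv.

Factor the denominator: v**2 - 9 = (v + 3)(v - 3).
Partial fractions: 2*(-2*v - 9)/((v - 3)*(v + 3)) = 1/(v + 3) - 5/(v - 3).
An antiderivative is F(v) = -5*log(v - 3) + log(v + 3).
Then F(8) - F(5) = (-5*log(5) + log(11)) - (-log(4)) = -5*log(5) + 2*log(2) + log(11).

-5*log(5) + 2*log(2) + log(11)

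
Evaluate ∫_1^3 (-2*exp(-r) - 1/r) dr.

-log(3) - 2*exp(-1) + 2*exp(-3)

An antiderivative is F(r) = -log(r) + 2*exp(-r).
Then F(3) - F(1) = (-log(3) + 2*exp(-3)) - (2*exp(-1)) = -log(3) - 2*exp(-1) + 2*exp(-3).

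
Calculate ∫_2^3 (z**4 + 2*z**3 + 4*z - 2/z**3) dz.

15221/180

By the power rule, an antiderivative is F(z) = z**5/5 + z**4/2 + 2*z**2 + z**(-2).
Then F(3) - F(2) = (9649/90) - (453/20) = 15221/180.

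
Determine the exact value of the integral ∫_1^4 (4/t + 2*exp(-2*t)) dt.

-exp(-8) + exp(-2) + 8*log(2)

An antiderivative is F(t) = 4*log(t) - exp(-2*t).
Then F(4) - F(1) = (-exp(-8) + 8*log(2)) - (-exp(-2)) = -exp(-8) + exp(-2) + 8*log(2).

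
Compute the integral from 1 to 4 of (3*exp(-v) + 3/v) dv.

An antiderivative is F(v) = 3*log(v) - 3*exp(-v).
Then F(4) - F(1) = (-3*exp(-4) + 6*log(2)) - (-3*exp(-1)) = -3*exp(-4) + 3*exp(-1) + 6*log(2).

-3*exp(-4) + 3*exp(-1) + 6*log(2)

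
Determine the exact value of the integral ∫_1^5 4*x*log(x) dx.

-24 + 50*log(5)

Integrate by parts once (u = ln x, dv = 4*x dx).
An antiderivative is F(x) = x**2*(2*log(x) - 1).
Then F(5) - F(1) = (-25 + 50*log(5)) - (-1) = -24 + 50*log(5).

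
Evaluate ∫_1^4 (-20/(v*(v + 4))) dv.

Factor the denominator: v**2 + 4*v = (v + 4)v.
Partial fractions: -20/(v*(v + 4)) = 5/(v + 4) - 5/v.
An antiderivative is F(v) = -5*log(v) + 5*log(v + 4).
Then F(4) - F(1) = (log(32)) - (5*log(5)) = -5*log(5) + 5*log(2).

-5*log(5) + 5*log(2)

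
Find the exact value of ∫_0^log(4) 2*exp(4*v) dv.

Let u = exp(v), so du = exp(v) dv. When v = 0, u = 1; when v = log(4), u = 4.
The integral becomes 2·∫ u**3 du from 1 to 4, with antiderivative u**4/2.
Back in v: F(v) = exp(4*v)/2.
Then F(log(4)) - F(0) = (128) - (1/2) = 255/2.

255/2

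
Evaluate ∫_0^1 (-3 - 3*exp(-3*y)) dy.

-4 + exp(-3)

An antiderivative is F(y) = -3*y + exp(-3*y).
Then F(1) - F(0) = (-3 + exp(-3)) - (1) = -4 + exp(-3).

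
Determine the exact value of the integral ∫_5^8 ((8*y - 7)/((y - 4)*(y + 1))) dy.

Factor the denominator: y**2 - 3*y - 4 = (y + 1)(y - 4).
Partial fractions: (8*y - 7)/((y - 4)*(y + 1)) = 3/(y + 1) + 5/(y - 4).
An antiderivative is F(y) = 5*log(y - 4) + 3*log(y + 1).
Then F(8) - F(5) = (6*log(3) + 10*log(2)) - (3*log(2) + 3*log(3)) = 3*log(3) + 7*log(2).

3*log(3) + 7*log(2)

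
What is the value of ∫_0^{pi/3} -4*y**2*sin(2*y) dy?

Integrate by parts twice (u = y^2, dv = -4*sin(2*y) dy).
An antiderivative is F(y) = 2*y**2*cos(2*y) - 2*y*sin(2*y) - cos(2*y).
Then F(pi/3) - F(0) = (-sqrt(3)*pi/3 - pi**2/9 + 1/2) - (-1) = -sqrt(3)*pi/3 - pi**2/9 + 3/2.

-sqrt(3)*pi/3 - pi**2/9 + 3/2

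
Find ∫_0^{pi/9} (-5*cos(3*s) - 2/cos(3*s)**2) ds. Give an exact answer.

-3*sqrt(3)/2

An antiderivative is F(s) = -5*sin(3*s)/3 - 2*tan(3*s)/3.
Then F(pi/9) - F(0) = (-3*sqrt(3)/2) - (0) = -3*sqrt(3)/2.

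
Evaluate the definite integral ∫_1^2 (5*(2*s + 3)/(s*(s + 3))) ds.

Factor the denominator: s**2 + 3*s = (s + 3)s.
Partial fractions: 5*(2*s + 3)/(s*(s + 3)) = 5/(s + 3) + 5/s.
An antiderivative is F(s) = 5*log(s) + 5*log(s + 3).
Then F(2) - F(1) = (5*log(2) + 5*log(5)) - (10*log(2)) = -5*log(2) + 5*log(5).

-5*log(2) + 5*log(5)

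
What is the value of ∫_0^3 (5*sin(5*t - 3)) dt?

cos(3) - cos(12)

Let u = 5*t - 3, so du = 5 dt. When t = 0, u = -3; when t = 3, u = 12.
The integral becomes ∫ sin(u) du from -3 to 12, with antiderivative -cos(u).
Back in t: F(t) = -cos(5*t - 3).
Then F(3) - F(0) = (-cos(12)) - (-cos(3)) = cos(3) - cos(12).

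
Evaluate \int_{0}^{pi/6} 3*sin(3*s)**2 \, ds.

pi/4

Use the identity sin^2(3*s) = (1 - cos(6*s))/2.
An antiderivative is F(s) = 3*s/2 - sin(6*s)/4.
Then F(pi/6) - F(0) = (pi/4) - (0) = pi/4.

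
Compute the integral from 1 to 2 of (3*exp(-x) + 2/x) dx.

-3*exp(-2) + 3*exp(-1) + 2*log(2)

An antiderivative is F(x) = 2*log(x) - 3*exp(-x).
Then F(2) - F(1) = (-3*exp(-2) + 2*log(2)) - (-3*exp(-1)) = -3*exp(-2) + 3*exp(-1) + 2*log(2).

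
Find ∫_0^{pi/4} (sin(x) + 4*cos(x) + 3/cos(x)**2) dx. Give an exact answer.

An antiderivative is F(x) = 4*sin(x) - cos(x) + 3*tan(x).
Then F(pi/4) - F(0) = (3*sqrt(2)/2 + 3) - (-1) = 3*sqrt(2)/2 + 4.

3*sqrt(2)/2 + 4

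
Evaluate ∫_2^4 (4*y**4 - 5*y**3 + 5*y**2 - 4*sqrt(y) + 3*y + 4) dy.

16*sqrt(2)/3 + 2958/5

By the power rule, an antiderivative is F(y) = 4*y**5/5 - 5*y**4/4 - 8*y**(3/2)/3 + 5*y**3/3 + 3*y**2/2 + 4*y.
Then F(4) - F(2) = (9368/15) - (494/15 - 16*sqrt(2)/3) = 16*sqrt(2)/3 + 2958/5.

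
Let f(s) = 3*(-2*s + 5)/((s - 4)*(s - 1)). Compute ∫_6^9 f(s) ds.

-log(64)

Factor the denominator: s**2 - 5*s + 4 = (s - 1)(s - 4).
Partial fractions: 3*(-2*s + 5)/((s - 4)*(s - 1)) = -3/(s - 1) - 3/(s - 4).
An antiderivative is F(s) = -3*log(s - 4) - 3*log(s - 1).
Then F(9) - F(6) = (-9*log(2) - 3*log(5)) - (-3*log(5) - 3*log(2)) = -log(64).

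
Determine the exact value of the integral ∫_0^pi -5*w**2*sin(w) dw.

Integrate by parts twice (u = w^2, dv = -5*sin(w) dw).
An antiderivative is F(w) = 5*w**2*cos(w) - 10*w*sin(w) - 10*cos(w).
Then F(pi) - F(0) = (10 - 5*pi**2) - (-10) = 20 - 5*pi**2.

20 - 5*pi**2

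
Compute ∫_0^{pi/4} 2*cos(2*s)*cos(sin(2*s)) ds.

Let u = sin(2*s), so du = 2*cos(2*s) ds. When s = 0, u = 0; when s = pi/4, u = 1.
The integral becomes ∫ cos(u) du from 0 to 1, with antiderivative sin(u).
Back in s: F(s) = sin(sin(2*s)).
Then F(pi/4) - F(0) = (sin(1)) - (0) = sin(1).

sin(1)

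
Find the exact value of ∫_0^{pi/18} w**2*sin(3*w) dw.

Integrate by parts twice (u = w^2, dv = sin(3*w) dw).
An antiderivative is F(w) = -w**2*cos(3*w)/3 + 2*w*sin(3*w)/9 + 2*cos(3*w)/27.
Then F(pi/18) - F(0) = (-sqrt(3)*pi**2/1944 + pi/162 + sqrt(3)/27) - (2/27) = -2/27 - sqrt(3)*pi**2/1944 + pi/162 + sqrt(3)/27.

-2/27 - sqrt(3)*pi**2/1944 + pi/162 + sqrt(3)/27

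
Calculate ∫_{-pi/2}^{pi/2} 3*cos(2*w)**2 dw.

3*pi/2

Use the identity cos^2(2*w) = (1 + cos(4*w))/2.
An antiderivative is F(w) = 3*w/2 + 3*sin(4*w)/8.
Then F(pi/2) - F(-pi/2) = (3*pi/4) - (-3*pi/4) = 3*pi/2.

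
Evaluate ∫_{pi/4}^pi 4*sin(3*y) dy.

4/3 - 2*sqrt(2)/3

An antiderivative is F(y) = -4*cos(3*y)/3.
Then F(pi) - F(pi/4) = (4/3) - (2*sqrt(2)/3) = 4/3 - 2*sqrt(2)/3.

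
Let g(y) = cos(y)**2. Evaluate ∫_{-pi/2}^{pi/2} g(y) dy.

pi/2

Use the identity cos^2(y) = (1 + cos(2*y))/2.
An antiderivative is F(y) = y/2 + sin(2*y)/4.
Then F(pi/2) - F(-pi/2) = (pi/4) - (-pi/4) = pi/2.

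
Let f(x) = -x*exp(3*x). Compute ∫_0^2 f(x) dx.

Integrate by parts once (u = x, dv = -exp(3*x) dx).
An antiderivative is F(x) = (-3*x + 1)*exp(3*x)/9.
Then F(2) - F(0) = (-5*exp(6)/9) - (1/9) = -5*exp(6)/9 - 1/9.

-5*exp(6)/9 - 1/9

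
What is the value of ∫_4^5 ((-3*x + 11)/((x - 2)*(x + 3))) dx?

-13*log(2) + log(3) + 4*log(7)

Factor the denominator: x**2 + x - 6 = (x + 3)(x - 2).
Partial fractions: (-3*x + 11)/((x - 2)*(x + 3)) = -4/(x + 3) + 1/(x - 2).
An antiderivative is F(x) = log(x - 2) - 4*log(x + 3).
Then F(5) - F(4) = (-12*log(2) + log(3)) - (-4*log(7) + log(2)) = -13*log(2) + log(3) + 4*log(7).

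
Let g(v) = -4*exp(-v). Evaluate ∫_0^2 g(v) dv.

An antiderivative is F(v) = 4*exp(-v).
Then F(2) - F(0) = (4*exp(-2)) - (4) = -4 + 4*exp(-2).

-4 + 4*exp(-2)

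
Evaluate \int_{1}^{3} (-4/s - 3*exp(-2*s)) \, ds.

An antiderivative is F(s) = -4*log(s) + 3*exp(-2*s)/2.
Then F(3) - F(1) = (-4*log(3) + 3*exp(-6)/2) - (3*exp(-2)/2) = -4*log(3) - 3*exp(-2)/2 + 3*exp(-6)/2.

-4*log(3) - 3*exp(-2)/2 + 3*exp(-6)/2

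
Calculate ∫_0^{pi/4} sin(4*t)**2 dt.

Use the identity sin^2(4*t) = (1 - cos(8*t))/2.
An antiderivative is F(t) = t/2 - sin(8*t)/16.
Then F(pi/4) - F(0) = (pi/8) - (0) = pi/8.

pi/8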